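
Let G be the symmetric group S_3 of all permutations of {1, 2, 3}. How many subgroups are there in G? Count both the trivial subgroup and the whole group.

6

|G| = 6, so by Lagrange every subgroup order divides 6. Divisors: 1, 2, 3, 6.
Subgroups by order — order 1: 1; order 2: 3; order 3: 1; order 6: 1.
Total: 1 + 3 + 1 + 1 = 6.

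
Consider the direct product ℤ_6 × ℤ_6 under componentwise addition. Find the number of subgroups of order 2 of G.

|G| = 36 and 2 | 36, so subgroups of order 2 are possible by Lagrange.
The subgroups of order 2 are: {(0,0), (0,3)}; {(0,0), (3,0)}; {(0,0), (3,3)}.
So G has 3 subgroups of order 2.

3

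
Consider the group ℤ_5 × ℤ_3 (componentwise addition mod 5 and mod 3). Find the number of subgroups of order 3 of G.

1

|G| = 15 and 3 | 15, so subgroups of order 3 are possible by Lagrange.
The subgroups of order 3 are: {(0,0), (0,1), (0,2)}.
So G has 1 subgroup of order 3.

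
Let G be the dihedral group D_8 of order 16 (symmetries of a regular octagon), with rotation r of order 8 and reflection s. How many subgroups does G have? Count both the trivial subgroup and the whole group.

|G| = 16, so by Lagrange every subgroup order divides 16. Divisors: 1, 2, 4, 8, 16.
Subgroups by order — order 1: 1; order 2: 9; order 4: 5; order 8: 3; order 16: 1.
Total: 1 + 9 + 5 + 3 + 1 = 19.

19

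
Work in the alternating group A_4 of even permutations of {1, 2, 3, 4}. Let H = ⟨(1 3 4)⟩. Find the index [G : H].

4

|⟨(1 3 4)⟩| = 3 and |G| = 12.
By Lagrange, [G : H] = |G|/|H| = 12/3 = 4.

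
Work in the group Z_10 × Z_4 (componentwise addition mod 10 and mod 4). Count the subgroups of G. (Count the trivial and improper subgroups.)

|G| = 40, so by Lagrange every subgroup order divides 40. Divisors: 1, 2, 4, 5, 8, 10, 20, 40.
Subgroups by order — order 1: 1; order 2: 3; order 4: 3; order 5: 1; order 8: 1; order 10: 3; order 20: 3; order 40: 1.
Total: 1 + 3 + 3 + 1 + 1 + 3 + 3 + 1 = 16.

16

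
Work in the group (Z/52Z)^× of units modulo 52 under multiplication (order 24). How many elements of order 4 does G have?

4

The elements of order 4 are: 5, 21, 31, 47.
That's 4.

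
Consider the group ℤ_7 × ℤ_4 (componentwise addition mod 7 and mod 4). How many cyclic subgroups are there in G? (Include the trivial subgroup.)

Each element a generates a cyclic subgroup ⟨a⟩; distinct elements may generate the same one (a cyclic group of order d has φ(d) generators).
Cyclic subgroups by order — order 1: 1; order 2: 1; order 4: 1; order 7: 1; order 14: 1; order 28: 1.
Total: 6.

6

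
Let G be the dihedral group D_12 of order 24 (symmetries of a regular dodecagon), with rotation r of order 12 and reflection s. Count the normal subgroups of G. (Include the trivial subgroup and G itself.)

G has 34 subgroups. Checking conjugation-invariance by order — order 1: 1/1 normal; order 2: 1/13 normal; order 3: 1/1 normal; order 4: 1/7 normal; order 6: 1/5 normal; order 8: 0/3 normal; order 12: 3/3 normal; order 24: 1/1 normal.
Total normal subgroups: 9.

9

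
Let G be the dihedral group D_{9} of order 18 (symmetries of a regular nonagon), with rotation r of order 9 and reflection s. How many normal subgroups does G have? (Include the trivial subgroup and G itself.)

4

G has 16 subgroups. Checking conjugation-invariance by order — order 1: 1/1 normal; order 2: 0/9 normal; order 3: 1/1 normal; order 6: 0/3 normal; order 9: 1/1 normal; order 18: 1/1 normal.
Total normal subgroups: 4.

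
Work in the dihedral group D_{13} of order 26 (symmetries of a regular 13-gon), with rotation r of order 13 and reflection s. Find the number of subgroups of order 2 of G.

13

|G| = 26 and 2 | 26, so subgroups of order 2 are possible by Lagrange.
The subgroups of order 2 are: {e, r^10s}; {e, r^11s}; {e, r^12s}; {e, r^2s}; … (13 in all).
So G has 13 subgroups of order 2.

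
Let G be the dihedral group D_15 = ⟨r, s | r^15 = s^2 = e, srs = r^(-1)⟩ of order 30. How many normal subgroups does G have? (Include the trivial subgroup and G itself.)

G has 28 subgroups. Checking conjugation-invariance by order — order 1: 1/1 normal; order 2: 0/15 normal; order 3: 1/1 normal; order 5: 1/1 normal; order 6: 0/5 normal; order 10: 0/3 normal; order 15: 1/1 normal; order 30: 1/1 normal.
Total normal subgroups: 5.

5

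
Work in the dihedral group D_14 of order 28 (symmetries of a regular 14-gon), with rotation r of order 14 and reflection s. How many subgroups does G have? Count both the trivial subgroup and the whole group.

28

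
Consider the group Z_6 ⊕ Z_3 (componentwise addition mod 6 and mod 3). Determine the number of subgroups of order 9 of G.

1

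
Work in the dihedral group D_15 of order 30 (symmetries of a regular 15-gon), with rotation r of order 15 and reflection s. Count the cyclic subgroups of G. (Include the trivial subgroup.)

A cyclic subgroup of order d is generated by each of its φ(d) elements of order d, so the cyclic subgroups of order d number (#elements of order d)/φ(d).
Cyclic subgroups by order — order 1: 1; order 2: 15; order 3: 1; order 5: 1; order 15: 1.
Total: 19.

19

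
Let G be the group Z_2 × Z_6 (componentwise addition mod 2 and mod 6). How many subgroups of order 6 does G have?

3

|G| = 12 and 6 | 12, so subgroups of order 6 are possible by Lagrange.
The subgroups of order 6 are: {(0,0), (0,1), (0,2), (0,3), (0,4), (0,5)}; {(0,0), (0,2), (0,4), (1,0), (1,2), (1,4)}; {(0,0), (0,2), (0,4), (1,1), (1,3), (1,5)}.
So G has 3 subgroups of order 6.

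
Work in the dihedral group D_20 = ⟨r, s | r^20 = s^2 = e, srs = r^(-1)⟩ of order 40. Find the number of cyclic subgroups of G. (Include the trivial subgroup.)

26

Group the elements of G by the cyclic subgroup they generate; each cyclic subgroup of order d accounts for φ(d) elements.
Cyclic subgroups by order — order 1: 1; order 2: 21; order 4: 1; order 5: 1; order 10: 1; order 20: 1.
Total: 26.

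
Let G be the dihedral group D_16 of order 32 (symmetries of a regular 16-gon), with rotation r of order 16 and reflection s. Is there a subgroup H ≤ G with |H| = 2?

2 | 32. A subgroup of order 2 is {e, r^10s}.

Yes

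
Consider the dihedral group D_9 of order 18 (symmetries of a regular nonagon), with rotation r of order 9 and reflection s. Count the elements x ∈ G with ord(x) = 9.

The elements of order 9 are: r, r^2, r^4, r^5, r^7, r^8.
That's 6.

6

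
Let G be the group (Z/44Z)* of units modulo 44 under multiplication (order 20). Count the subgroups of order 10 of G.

3

|G| = 20 and 10 | 20, so subgroups of order 10 are possible by Lagrange.
The subgroups of order 10 are: {1, 5, 9, 13, 17, 21, 25, 29, 37, 41}; {1, 3, 5, 9, 15, 23, 25, 27, 31, 37}; {1, 5, 7, 9, 19, 25, 35, 37, 39, 43}.
So G has 3 subgroups of order 10.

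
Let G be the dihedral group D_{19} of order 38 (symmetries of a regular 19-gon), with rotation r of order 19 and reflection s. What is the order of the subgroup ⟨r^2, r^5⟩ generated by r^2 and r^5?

|⟨r^2⟩| = 19 and |⟨r^5⟩| = 19, so |H| is a multiple of lcm(19, 19) = 19 and divides |G| = 38.
Closing under the operation: H = {e, r, r^2, r^3, r^4, r^5, r^6, r^7, r^8, r^9, r^10, r^11, r^12, r^13, r^14, r^15, r^16, r^17, r^18}, so |H| = 19.

19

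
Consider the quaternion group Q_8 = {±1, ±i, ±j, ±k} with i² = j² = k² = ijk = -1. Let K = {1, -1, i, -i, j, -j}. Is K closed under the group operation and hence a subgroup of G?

No

|K| = 6 does not divide |G| = 8, so by Lagrange K is not a subgroup.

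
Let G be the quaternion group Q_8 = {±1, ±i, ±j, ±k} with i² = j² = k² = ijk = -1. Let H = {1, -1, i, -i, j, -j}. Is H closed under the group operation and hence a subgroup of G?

|H| = 6 does not divide |G| = 8, so by Lagrange H is not a subgroup.

No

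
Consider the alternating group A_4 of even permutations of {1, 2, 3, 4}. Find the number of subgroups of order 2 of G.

3

|G| = 12 and 2 | 12, so subgroups of order 2 are possible by Lagrange.
The subgroups of order 2 are: {e, (1 2)(3 4)}; {e, (1 3)(2 4)}; {e, (1 4)(2 3)}.
So G has 3 subgroups of order 2.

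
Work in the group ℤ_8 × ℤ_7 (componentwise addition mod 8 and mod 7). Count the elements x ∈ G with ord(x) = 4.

2

An element (a,b) has order lcm(ord(a), ord(b)); count pairs with lcm equal to 4.
Enumerating gives 2 such elements.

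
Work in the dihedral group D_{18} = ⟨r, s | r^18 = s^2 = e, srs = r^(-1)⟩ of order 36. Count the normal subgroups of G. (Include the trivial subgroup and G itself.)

G has 45 subgroups. Checking conjugation-invariance by order — order 1: 1/1 normal; order 2: 1/19 normal; order 3: 1/1 normal; order 4: 0/9 normal; order 6: 1/7 normal; order 9: 1/1 normal; order 12: 0/3 normal; order 18: 3/3 normal; order 36: 1/1 normal.
Total normal subgroups: 9.

9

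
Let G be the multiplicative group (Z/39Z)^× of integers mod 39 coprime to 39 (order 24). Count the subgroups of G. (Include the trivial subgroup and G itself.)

|G| = 24, so by Lagrange every subgroup order divides 24. Divisors: 1, 2, 3, 4, 6, 8, 12, 24.
Subgroups by order — order 1: 1; order 2: 3; order 3: 1; order 4: 3; order 6: 3; order 8: 1; order 12: 3; order 24: 1.
Total: 1 + 3 + 1 + 3 + 3 + 1 + 3 + 1 = 16.

16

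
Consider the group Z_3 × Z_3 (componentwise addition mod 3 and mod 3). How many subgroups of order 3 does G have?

|G| = 9 and 3 | 9, so subgroups of order 3 are possible by Lagrange.
The subgroups of order 3 are: {(0,0), (0,1), (0,2)}; {(0,0), (1,0), (2,0)}; {(0,0), (1,1), (2,2)}; {(0,0), (1,2), (2,1)}.
So G has 4 subgroups of order 3.

4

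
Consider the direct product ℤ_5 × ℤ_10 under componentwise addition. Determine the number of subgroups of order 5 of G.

|G| = 50 and 5 | 50, so subgroups of order 5 are possible by Lagrange.
The subgroups of order 5 are: {(0,0), (0,2), (0,4), (0,6), (0,8)}; {(0,0), (1,0), (2,0), (3,0), (4,0)}; {(0,0), (1,2), (2,4), (3,6), (4,8)}; {(0,0), (1,4), (2,8), (3,2), (4,6)}; … (6 in all).
So G has 6 subgroups of order 5.

6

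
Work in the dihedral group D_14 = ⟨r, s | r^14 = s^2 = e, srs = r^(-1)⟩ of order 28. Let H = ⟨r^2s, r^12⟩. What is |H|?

14

|⟨r^2s⟩| = 2 and |⟨r^12⟩| = 7, so |H| is a multiple of lcm(2, 7) = 14 and divides |G| = 28.
Closing under the operation: H = {e, r^2, r^4, r^6, r^8, r^10, r^12, s, r^2s, r^4s, r^6s, r^8s, r^10s, r^12s}, so |H| = 14.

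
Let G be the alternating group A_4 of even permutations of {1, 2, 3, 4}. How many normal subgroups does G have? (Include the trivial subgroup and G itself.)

G has 10 subgroups. Checking conjugation-invariance by order — order 1: 1/1 normal; order 2: 0/3 normal; order 3: 0/4 normal; order 4: 1/1 normal; order 12: 1/1 normal.
Total normal subgroups: 3.

3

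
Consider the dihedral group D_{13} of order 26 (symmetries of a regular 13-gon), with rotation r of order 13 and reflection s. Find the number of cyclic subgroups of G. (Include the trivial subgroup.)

15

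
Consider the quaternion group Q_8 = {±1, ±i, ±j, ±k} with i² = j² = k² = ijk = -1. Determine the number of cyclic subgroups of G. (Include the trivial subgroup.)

Each element a generates a cyclic subgroup ⟨a⟩; distinct elements may generate the same one (a cyclic group of order d has φ(d) generators).
Cyclic subgroups by order — order 1: 1; order 2: 1; order 4: 3.
Total: 5.

5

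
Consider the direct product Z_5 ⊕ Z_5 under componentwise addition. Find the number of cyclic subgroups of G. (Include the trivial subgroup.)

A cyclic subgroup of order d is generated by each of its φ(d) elements of order d, so the cyclic subgroups of order d number (#elements of order d)/φ(d).
Cyclic subgroups by order — order 1: 1; order 5: 6.
Total: 7.

7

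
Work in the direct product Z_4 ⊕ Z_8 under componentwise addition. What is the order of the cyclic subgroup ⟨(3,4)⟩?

4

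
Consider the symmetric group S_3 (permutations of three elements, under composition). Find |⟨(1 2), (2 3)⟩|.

|⟨(1 2)⟩| = 2 and |⟨(2 3)⟩| = 2, so |H| is a multiple of lcm(2, 2) = 2 and divides |G| = 6.
Closing {(1 2), (2 3)} under the group operation gives all of G, so |H| = 6.

6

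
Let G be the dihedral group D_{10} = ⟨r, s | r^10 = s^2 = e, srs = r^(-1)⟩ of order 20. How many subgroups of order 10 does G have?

3

|G| = 20 and 10 | 20, so subgroups of order 10 are possible by Lagrange.
The subgroups of order 10 are: {e, r, r^2, r^3, r^4, r^5, r^6, r^7, r^8, r^9}; {e, r^2, r^4, r^6, r^8, s, r^2s, r^4s, r^6s, r^8s}; {e, r^2, r^4, r^6, r^8, rs, r^3s, r^5s, r^7s, r^9s}.
So G has 3 subgroups of order 10.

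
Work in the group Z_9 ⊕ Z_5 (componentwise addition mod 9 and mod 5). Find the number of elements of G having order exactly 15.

8

An element (a,b) has order lcm(ord(a), ord(b)); count pairs with lcm equal to 15.
Enumerating gives 8 such elements.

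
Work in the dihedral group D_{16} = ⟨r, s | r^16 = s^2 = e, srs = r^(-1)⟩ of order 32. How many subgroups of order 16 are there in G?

3

|G| = 32 and 16 | 32, so subgroups of order 16 are possible by Lagrange.
The subgroups of order 16 are: {e, r, r^2, r^3, r^4, r^5, r^6, r^7, r^8, r^9, r^10, r^11, r^12, r^13, r^14, r^15}; {e, r^2, r^4, r^6, r^8, r^10, r^12, r^14, s, r^2s, r^4s, r^6s, r^8s, r^10s, r^12s, r^14s}; {e, r^2, r^4, r^6, r^8, r^10, r^12, r^14, rs, r^3s, r^5s, r^7s, r^9s, r^11s, r^13s, r^15s}.
So G has 3 subgroups of order 16.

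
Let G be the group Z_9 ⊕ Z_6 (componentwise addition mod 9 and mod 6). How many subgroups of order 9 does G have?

4

|G| = 54 and 9 | 54, so subgroups of order 9 are possible by Lagrange.
The subgroups of order 9 are: {(0,0), (0,2), (0,4), (3,0), (3,2), (3,4), (6,0), (6,2), (6,4)}; {(0,0), (1,0), (2,0), (3,0), (4,0), (5,0), (6,0), (7,0), (8,0)}; {(0,0), (1,2), (2,4), (3,0), (4,2), (5,4), (6,0), (7,2), (8,4)}; {(0,0), (1,4), (2,2), (3,0), (4,4), (5,2), (6,0), (7,4), (8,2)}.
So G has 4 subgroups of order 9.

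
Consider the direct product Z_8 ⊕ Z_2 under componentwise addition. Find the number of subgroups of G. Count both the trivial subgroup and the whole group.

|G| = 16, so by Lagrange every subgroup order divides 16. Divisors: 1, 2, 4, 8, 16.
Subgroups by order — order 1: 1; order 2: 3; order 4: 3; order 8: 3; order 16: 1.
Total: 1 + 3 + 3 + 3 + 1 = 11.

11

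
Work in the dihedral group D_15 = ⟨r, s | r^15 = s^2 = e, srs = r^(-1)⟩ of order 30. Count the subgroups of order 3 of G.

1

|G| = 30 and 3 | 30, so subgroups of order 3 are possible by Lagrange.
The subgroups of order 3 are: {e, r^5, r^10}.
So G has 1 subgroup of order 3.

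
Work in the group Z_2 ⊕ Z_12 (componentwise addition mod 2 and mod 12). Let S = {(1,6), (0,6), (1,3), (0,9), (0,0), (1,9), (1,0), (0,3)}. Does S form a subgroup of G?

Yes

|S| = 8 divides |G| = 24, consistent with Lagrange.
S contains the identity, every element's inverse is in S, and S is closed under +: it is a subgroup.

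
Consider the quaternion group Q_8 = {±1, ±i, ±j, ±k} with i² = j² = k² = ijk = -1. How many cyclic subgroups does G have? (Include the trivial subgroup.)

Each element a generates a cyclic subgroup ⟨a⟩; distinct elements may generate the same one (a cyclic group of order d has φ(d) generators).
Cyclic subgroups by order — order 1: 1; order 2: 1; order 4: 3.
Total: 5.

5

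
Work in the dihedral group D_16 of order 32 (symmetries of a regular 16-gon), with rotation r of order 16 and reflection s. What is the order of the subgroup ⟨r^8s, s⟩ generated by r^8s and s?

4

|⟨r^8s⟩| = 2 and |⟨s⟩| = 2, so |H| is a multiple of lcm(2, 2) = 2 and divides |G| = 32.
Closing under the operation: H = {e, r^8, s, r^8s}, so |H| = 4.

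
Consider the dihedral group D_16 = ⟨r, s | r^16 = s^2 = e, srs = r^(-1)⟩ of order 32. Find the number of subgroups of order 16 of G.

|G| = 32 and 16 | 32, so subgroups of order 16 are possible by Lagrange.
The subgroups of order 16 are: {e, r, r^2, r^3, r^4, r^5, r^6, r^7, r^8, r^9, r^10, r^11, r^12, r^13, r^14, r^15}; {e, r^2, r^4, r^6, r^8, r^10, r^12, r^14, s, r^2s, r^4s, r^6s, r^8s, r^10s, r^12s, r^14s}; {e, r^2, r^4, r^6, r^8, r^10, r^12, r^14, rs, r^3s, r^5s, r^7s, r^9s, r^11s, r^13s, r^15s}.
So G has 3 subgroups of order 16.

3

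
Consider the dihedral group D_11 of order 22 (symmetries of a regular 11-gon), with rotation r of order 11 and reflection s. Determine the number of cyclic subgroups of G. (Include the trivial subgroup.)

13

A cyclic subgroup of order d is generated by each of its φ(d) elements of order d, so the cyclic subgroups of order d number (#elements of order d)/φ(d).
Cyclic subgroups by order — order 1: 1; order 2: 11; order 11: 1.
Total: 13.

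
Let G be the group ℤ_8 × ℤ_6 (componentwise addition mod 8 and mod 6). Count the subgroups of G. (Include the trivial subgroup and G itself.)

22

|G| = 48, so by Lagrange every subgroup order divides 48. Divisors: 1, 2, 3, 4, 6, 8, 12, 16, 24, 48.
Subgroups by order — order 1: 1; order 2: 3; order 3: 1; order 4: 3; order 6: 3; order 8: 3; order 12: 3; order 16: 1; order 24: 3; order 48: 1.
Total: 1 + 3 + 1 + 3 + 3 + 3 + 3 + 1 + 3 + 1 = 22.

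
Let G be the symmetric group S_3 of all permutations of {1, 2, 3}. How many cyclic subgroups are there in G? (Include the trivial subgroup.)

Each element a generates a cyclic subgroup ⟨a⟩; distinct elements may generate the same one (a cyclic group of order d has φ(d) generators).
Cyclic subgroups by order — order 1: 1; order 2: 3; order 3: 1.
Total: 5.

5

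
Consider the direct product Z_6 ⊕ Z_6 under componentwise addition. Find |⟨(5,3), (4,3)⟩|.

|⟨(5,3)⟩| = 6 and |⟨(4,3)⟩| = 6, so |H| is a multiple of lcm(6, 6) = 6 and divides |G| = 36.
Closing under the operation: H = {(0,0), (0,3), (1,0), (1,3), (2,0), (2,3), (3,0), (3,3), (4,0), (4,3), (5,0), (5,3)}, so |H| = 12.

12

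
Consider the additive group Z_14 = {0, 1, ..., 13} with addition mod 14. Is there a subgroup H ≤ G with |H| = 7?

7 | 14. A subgroup of order 7 is {0, 2, 4, 6, 8, 10, 12}.

Yes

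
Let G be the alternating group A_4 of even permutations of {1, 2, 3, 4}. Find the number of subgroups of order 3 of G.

|G| = 12 and 3 | 12, so subgroups of order 3 are possible by Lagrange.
The subgroups of order 3 are: {e, (1 2 3), (1 3 2)}; {e, (1 2 4), (1 4 2)}; {e, (1 3 4), (1 4 3)}; {e, (2 3 4), (2 4 3)}.
So G has 4 subgroups of order 3.

4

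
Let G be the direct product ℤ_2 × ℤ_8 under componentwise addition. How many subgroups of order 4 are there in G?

3

|G| = 16 and 4 | 16, so subgroups of order 4 are possible by Lagrange.
The subgroups of order 4 are: {(0,0), (0,2), (0,4), (0,6)}; {(0,0), (0,4), (1,0), (1,4)}; {(0,0), (0,4), (1,2), (1,6)}.
So G has 3 subgroups of order 4.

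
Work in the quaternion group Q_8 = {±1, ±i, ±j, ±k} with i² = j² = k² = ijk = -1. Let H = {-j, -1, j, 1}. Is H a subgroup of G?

Yes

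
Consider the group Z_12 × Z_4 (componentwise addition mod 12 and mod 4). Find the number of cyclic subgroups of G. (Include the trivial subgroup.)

Each element a generates a cyclic subgroup ⟨a⟩; distinct elements may generate the same one (a cyclic group of order d has φ(d) generators).
Cyclic subgroups by order — order 1: 1; order 2: 3; order 3: 1; order 4: 6; order 6: 3; order 12: 6.
Total: 20.

20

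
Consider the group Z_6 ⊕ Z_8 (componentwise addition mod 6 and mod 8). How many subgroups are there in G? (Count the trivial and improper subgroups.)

|G| = 48, so by Lagrange every subgroup order divides 48. Divisors: 1, 2, 3, 4, 6, 8, 12, 16, 24, 48.
Subgroups by order — order 1: 1; order 2: 3; order 3: 1; order 4: 3; order 6: 3; order 8: 3; order 12: 3; order 16: 1; order 24: 3; order 48: 1.
Total: 1 + 3 + 1 + 3 + 3 + 3 + 3 + 1 + 3 + 1 = 22.

22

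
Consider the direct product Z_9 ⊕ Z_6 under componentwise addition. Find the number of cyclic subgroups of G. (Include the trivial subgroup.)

A cyclic subgroup of order d is generated by each of its φ(d) elements of order d, so the cyclic subgroups of order d number (#elements of order d)/φ(d).
Cyclic subgroups by order — order 1: 1; order 2: 1; order 3: 4; order 6: 4; order 9: 3; order 18: 3.
Total: 16.

16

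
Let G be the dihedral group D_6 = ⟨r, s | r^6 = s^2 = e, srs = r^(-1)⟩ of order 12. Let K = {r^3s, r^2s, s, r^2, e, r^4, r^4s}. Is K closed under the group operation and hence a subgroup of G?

|K| = 7 does not divide |G| = 12, so by Lagrange K is not a subgroup.

No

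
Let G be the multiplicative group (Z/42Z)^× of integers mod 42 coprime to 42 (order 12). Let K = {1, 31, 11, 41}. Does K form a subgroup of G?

11 ∈ K but its inverse 23 ∉ K, so K is not a subgroup.

No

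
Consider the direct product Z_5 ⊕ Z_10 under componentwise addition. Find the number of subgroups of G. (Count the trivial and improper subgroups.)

|G| = 50, so by Lagrange every subgroup order divides 50. Divisors: 1, 2, 5, 10, 25, 50.
Subgroups by order — order 1: 1; order 2: 1; order 5: 6; order 10: 6; order 25: 1; order 50: 1.
Total: 1 + 1 + 6 + 6 + 1 + 1 = 16.

16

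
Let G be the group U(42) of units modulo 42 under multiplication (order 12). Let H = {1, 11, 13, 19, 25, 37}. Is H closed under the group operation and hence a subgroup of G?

19 ∈ H but its inverse 31 ∉ H, so H is not a subgroup.

No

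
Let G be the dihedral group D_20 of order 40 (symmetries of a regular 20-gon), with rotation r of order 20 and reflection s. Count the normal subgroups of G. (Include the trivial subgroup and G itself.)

G has 48 subgroups. Checking conjugation-invariance by order — order 1: 1/1 normal; order 2: 1/21 normal; order 4: 1/11 normal; order 5: 1/1 normal; order 8: 0/5 normal; order 10: 1/5 normal; order 20: 3/3 normal; order 40: 1/1 normal.
Total normal subgroups: 9.

9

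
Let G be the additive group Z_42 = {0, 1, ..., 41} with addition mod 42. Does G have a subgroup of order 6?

Yes

6 | 42. A subgroup of order 6 is {0, 7, 14, 21, 28, 35}.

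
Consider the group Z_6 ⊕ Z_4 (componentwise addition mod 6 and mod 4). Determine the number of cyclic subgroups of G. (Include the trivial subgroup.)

Each element a generates a cyclic subgroup ⟨a⟩; distinct elements may generate the same one (a cyclic group of order d has φ(d) generators).
Cyclic subgroups by order — order 1: 1; order 2: 3; order 3: 1; order 4: 2; order 6: 3; order 12: 2.
Total: 12.

12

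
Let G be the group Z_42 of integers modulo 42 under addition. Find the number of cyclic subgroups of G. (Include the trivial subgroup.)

Each element a generates a cyclic subgroup ⟨a⟩; distinct elements may generate the same one (a cyclic group of order d has φ(d) generators).
Cyclic subgroups by order — order 1: 1; order 2: 1; order 3: 1; order 6: 1; order 7: 1; order 14: 1; order 21: 1; order 42: 1.
Total: 8.

8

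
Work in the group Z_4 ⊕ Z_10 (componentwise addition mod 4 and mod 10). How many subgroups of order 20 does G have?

3

|G| = 40 and 20 | 40, so subgroups of order 20 are possible by Lagrange.
The subgroups of order 20 are: {(0,0), (0,1), (0,2), (0,3), (0,4), (0,5), (0,6), (0,7), (0,8), (0,9), (2,0), (2,1), (2,2), (2,3), (2,4), (2,5), (2,6), (2,7), (2,8), (2,9)}; {(0,0), (0,2), (0,4), (0,6), (0,8), (1,0), (1,2), (1,4), (1,6), (1,8), (2,0), (2,2), (2,4), (2,6), (2,8), (3,0), (3,2), (3,4), (3,6), (3,8)}; {(0,0), (0,2), (0,4), (0,6), (0,8), (1,1), (1,3), (1,5), (1,7), (1,9), (2,0), (2,2), (2,4), (2,6), (2,8), (3,1), (3,3), (3,5), (3,7), (3,9)}.
So G has 3 subgroups of order 20.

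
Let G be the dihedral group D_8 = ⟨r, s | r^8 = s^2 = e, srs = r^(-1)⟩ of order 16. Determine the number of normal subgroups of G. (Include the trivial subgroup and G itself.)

7

G has 19 subgroups. Checking conjugation-invariance by order — order 1: 1/1 normal; order 2: 1/9 normal; order 4: 1/5 normal; order 8: 3/3 normal; order 16: 1/1 normal.
Total normal subgroups: 7.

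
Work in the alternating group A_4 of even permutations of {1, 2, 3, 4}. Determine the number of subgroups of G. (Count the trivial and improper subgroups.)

10

|G| = 12, so by Lagrange every subgroup order divides 12. Divisors: 1, 2, 3, 4, 6, 12.
Subgroups by order — order 1: 1; order 2: 3; order 3: 4; order 4: 1; order 6: 0; order 12: 1.
Total: 1 + 3 + 4 + 1 + 0 + 1 = 10.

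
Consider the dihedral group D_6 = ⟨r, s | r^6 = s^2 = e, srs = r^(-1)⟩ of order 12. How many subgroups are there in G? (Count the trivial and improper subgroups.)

16

|G| = 12, so by Lagrange every subgroup order divides 12. Divisors: 1, 2, 3, 4, 6, 12.
Subgroups by order — order 1: 1; order 2: 7; order 3: 1; order 4: 3; order 6: 3; order 12: 1.
Total: 1 + 7 + 1 + 3 + 3 + 1 = 16.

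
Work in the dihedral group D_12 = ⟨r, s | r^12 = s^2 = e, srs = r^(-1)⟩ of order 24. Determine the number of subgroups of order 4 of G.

7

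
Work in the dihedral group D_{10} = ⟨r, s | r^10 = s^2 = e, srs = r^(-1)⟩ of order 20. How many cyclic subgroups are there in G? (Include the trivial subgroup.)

Each element a generates a cyclic subgroup ⟨a⟩; distinct elements may generate the same one (a cyclic group of order d has φ(d) generators).
Cyclic subgroups by order — order 1: 1; order 2: 11; order 5: 1; order 10: 1.
Total: 14.

14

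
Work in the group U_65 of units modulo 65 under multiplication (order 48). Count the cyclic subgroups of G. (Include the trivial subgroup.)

20

Each element a generates a cyclic subgroup ⟨a⟩; distinct elements may generate the same one (a cyclic group of order d has φ(d) generators).
Cyclic subgroups by order — order 1: 1; order 2: 3; order 3: 1; order 4: 6; order 6: 3; order 12: 6.
Total: 20.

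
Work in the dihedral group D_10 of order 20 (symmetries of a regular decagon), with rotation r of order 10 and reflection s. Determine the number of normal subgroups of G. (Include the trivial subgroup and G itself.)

G has 22 subgroups. Checking conjugation-invariance by order — order 1: 1/1 normal; order 2: 1/11 normal; order 4: 0/5 normal; order 5: 1/1 normal; order 10: 3/3 normal; order 20: 1/1 normal.
Total normal subgroups: 7.

7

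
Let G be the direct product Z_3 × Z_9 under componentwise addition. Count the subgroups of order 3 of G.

|G| = 27 and 3 | 27, so subgroups of order 3 are possible by Lagrange.
The subgroups of order 3 are: {(0,0), (0,3), (0,6)}; {(0,0), (1,0), (2,0)}; {(0,0), (1,3), (2,6)}; {(0,0), (1,6), (2,3)}.
So G has 4 subgroups of order 3.

4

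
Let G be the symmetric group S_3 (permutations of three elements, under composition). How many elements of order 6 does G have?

0

No element of G has order 6 (even though 6 | 6).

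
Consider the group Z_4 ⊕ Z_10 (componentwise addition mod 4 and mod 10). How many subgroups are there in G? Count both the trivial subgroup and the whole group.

16

|G| = 40, so by Lagrange every subgroup order divides 40. Divisors: 1, 2, 4, 5, 8, 10, 20, 40.
Subgroups by order — order 1: 1; order 2: 3; order 4: 3; order 5: 1; order 8: 1; order 10: 3; order 20: 3; order 40: 1.
Total: 1 + 3 + 3 + 1 + 1 + 3 + 3 + 1 = 16.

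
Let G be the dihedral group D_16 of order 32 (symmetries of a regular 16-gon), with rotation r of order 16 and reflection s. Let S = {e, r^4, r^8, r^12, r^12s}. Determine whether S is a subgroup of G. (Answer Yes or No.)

|S| = 5 does not divide |G| = 32, so by Lagrange S is not a subgroup.

No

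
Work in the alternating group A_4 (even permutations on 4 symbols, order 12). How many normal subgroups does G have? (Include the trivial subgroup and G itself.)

3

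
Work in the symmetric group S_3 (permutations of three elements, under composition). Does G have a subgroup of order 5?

No

5 does not divide |G| = 6, so by Lagrange no subgroup of order 5 exists.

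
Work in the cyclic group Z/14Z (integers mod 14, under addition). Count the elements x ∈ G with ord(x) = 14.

In a cyclic group of order 14, the number of elements of order d (for d | 14) is φ(d).
φ(14) = 6.

6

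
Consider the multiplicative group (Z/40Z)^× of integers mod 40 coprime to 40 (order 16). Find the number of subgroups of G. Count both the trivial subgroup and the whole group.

|G| = 16, so by Lagrange every subgroup order divides 16. Divisors: 1, 2, 4, 8, 16.
Subgroups by order — order 1: 1; order 2: 7; order 4: 11; order 8: 7; order 16: 1.
Total: 1 + 7 + 11 + 7 + 1 = 27.

27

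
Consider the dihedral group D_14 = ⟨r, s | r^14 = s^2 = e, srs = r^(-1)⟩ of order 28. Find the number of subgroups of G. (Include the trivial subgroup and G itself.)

28

|G| = 28, so by Lagrange every subgroup order divides 28. Divisors: 1, 2, 4, 7, 14, 28.
Subgroups by order — order 1: 1; order 2: 15; order 4: 7; order 7: 1; order 14: 3; order 28: 1.
Total: 1 + 15 + 7 + 1 + 3 + 1 = 28.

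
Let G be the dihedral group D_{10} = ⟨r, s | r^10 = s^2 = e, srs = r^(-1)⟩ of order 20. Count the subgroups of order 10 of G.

3

|G| = 20 and 10 | 20, so subgroups of order 10 are possible by Lagrange.
The subgroups of order 10 are: {e, r, r^2, r^3, r^4, r^5, r^6, r^7, r^8, r^9}; {e, r^2, r^4, r^6, r^8, s, r^2s, r^4s, r^6s, r^8s}; {e, r^2, r^4, r^6, r^8, rs, r^3s, r^5s, r^7s, r^9s}.
So G has 3 subgroups of order 10.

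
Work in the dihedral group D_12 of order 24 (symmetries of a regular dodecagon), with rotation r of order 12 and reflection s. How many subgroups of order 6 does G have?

|G| = 24 and 6 | 24, so subgroups of order 6 are possible by Lagrange.
The subgroups of order 6 are: {e, r^2, r^4, r^6, r^8, r^10}; {e, r^4, r^8, r^2s, r^6s, r^10s}; {e, r^4, r^8, r^3s, r^7s, r^11s}; {e, r^4, r^8, s, r^4s, r^8s}; … (5 in all).
So G has 5 subgroups of order 6.

5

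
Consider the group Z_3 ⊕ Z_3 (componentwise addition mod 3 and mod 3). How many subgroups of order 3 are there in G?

4

|G| = 9 and 3 | 9, so subgroups of order 3 are possible by Lagrange.
The subgroups of order 3 are: {(0,0), (0,1), (0,2)}; {(0,0), (1,0), (2,0)}; {(0,0), (1,1), (2,2)}; {(0,0), (1,2), (2,1)}.
So G has 4 subgroups of order 3.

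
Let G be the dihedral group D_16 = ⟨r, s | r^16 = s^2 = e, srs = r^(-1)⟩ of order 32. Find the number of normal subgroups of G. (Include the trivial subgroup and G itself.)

G has 36 subgroups. Checking conjugation-invariance by order — order 1: 1/1 normal; order 2: 1/17 normal; order 4: 1/9 normal; order 8: 1/5 normal; order 16: 3/3 normal; order 32: 1/1 normal.
Total normal subgroups: 8.

8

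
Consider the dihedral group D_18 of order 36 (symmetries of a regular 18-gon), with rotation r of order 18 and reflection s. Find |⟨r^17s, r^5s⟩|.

6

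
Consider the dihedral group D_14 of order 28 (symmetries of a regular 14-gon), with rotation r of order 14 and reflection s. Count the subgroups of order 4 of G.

|G| = 28 and 4 | 28, so subgroups of order 4 are possible by Lagrange.
The subgroups of order 4 are: {e, r^7, r^3s, r^10s}; {e, r^7, r^4s, r^11s}; {e, r^7, r^5s, r^12s}; {e, r^7, r^6s, r^13s}; … (7 in all).
So G has 7 subgroups of order 4.

7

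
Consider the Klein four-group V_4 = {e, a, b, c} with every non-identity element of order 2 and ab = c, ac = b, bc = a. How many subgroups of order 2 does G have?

3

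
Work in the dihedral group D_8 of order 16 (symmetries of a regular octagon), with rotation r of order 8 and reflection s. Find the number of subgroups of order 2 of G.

|G| = 16 and 2 | 16, so subgroups of order 2 are possible by Lagrange.
The subgroups of order 2 are: {e, r^2s}; {e, r^3s}; {e, r^4}; {e, r^4s}; … (9 in all).
So G has 9 subgroups of order 2.

9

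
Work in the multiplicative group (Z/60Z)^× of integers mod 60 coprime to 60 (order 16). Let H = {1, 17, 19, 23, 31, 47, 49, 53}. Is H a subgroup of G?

|H| = 8 divides |G| = 16, consistent with Lagrange.
H contains the identity, every element's inverse is in H, and H is closed under ·: it is a subgroup.

Yes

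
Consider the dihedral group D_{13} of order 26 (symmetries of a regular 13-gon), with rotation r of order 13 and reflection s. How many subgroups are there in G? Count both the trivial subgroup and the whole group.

16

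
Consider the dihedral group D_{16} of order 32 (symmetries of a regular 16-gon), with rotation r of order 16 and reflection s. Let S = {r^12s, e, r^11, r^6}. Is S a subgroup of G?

No

r^6 ∈ S but its inverse r^10 ∉ S, so S is not a subgroup.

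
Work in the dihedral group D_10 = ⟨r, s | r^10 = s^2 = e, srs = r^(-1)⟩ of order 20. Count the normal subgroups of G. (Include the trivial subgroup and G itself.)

G has 22 subgroups. Checking conjugation-invariance by order — order 1: 1/1 normal; order 2: 1/11 normal; order 4: 0/5 normal; order 5: 1/1 normal; order 10: 3/3 normal; order 20: 1/1 normal.
Total normal subgroups: 7.

7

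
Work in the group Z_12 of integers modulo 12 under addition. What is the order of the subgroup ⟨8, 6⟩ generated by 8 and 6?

6

|⟨8⟩| = 3 and |⟨6⟩| = 2, so |H| is a multiple of lcm(3, 2) = 6 and divides |G| = 12.
Closing under the operation: H = {0, 2, 4, 6, 8, 10}, so |H| = 6.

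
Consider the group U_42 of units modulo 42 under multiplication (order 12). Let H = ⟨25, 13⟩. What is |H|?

|⟨25⟩| = 3 and |⟨13⟩| = 2, so |H| is a multiple of lcm(3, 2) = 6 and divides |G| = 12.
Closing under the operation: H = {1, 13, 19, 25, 31, 37}, so |H| = 6.

6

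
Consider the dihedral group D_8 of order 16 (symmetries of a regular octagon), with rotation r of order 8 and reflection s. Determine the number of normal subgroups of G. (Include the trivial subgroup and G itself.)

G has 19 subgroups. Checking conjugation-invariance by order — order 1: 1/1 normal; order 2: 1/9 normal; order 4: 1/5 normal; order 8: 3/3 normal; order 16: 1/1 normal.
Total normal subgroups: 7.

7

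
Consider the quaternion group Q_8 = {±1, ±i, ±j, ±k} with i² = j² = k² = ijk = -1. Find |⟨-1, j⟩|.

|⟨-1⟩| = 2 and |⟨j⟩| = 4, so |H| is a multiple of lcm(2, 4) = 4 and divides |G| = 8.
Closing under the operation: H = {1, -1, j, -j}, so |H| = 4.

4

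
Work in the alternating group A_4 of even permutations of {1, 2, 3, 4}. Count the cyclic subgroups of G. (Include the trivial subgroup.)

Group the elements of G by the cyclic subgroup they generate; each cyclic subgroup of order d accounts for φ(d) elements.
Cyclic subgroups by order — order 1: 1; order 2: 3; order 3: 4.
Total: 8.

8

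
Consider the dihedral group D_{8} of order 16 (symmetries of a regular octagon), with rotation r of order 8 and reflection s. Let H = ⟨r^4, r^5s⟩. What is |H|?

4

|⟨r^4⟩| = 2 and |⟨r^5s⟩| = 2, so |H| is a multiple of lcm(2, 2) = 2 and divides |G| = 16.
Closing under the operation: H = {e, r^4, rs, r^5s}, so |H| = 4.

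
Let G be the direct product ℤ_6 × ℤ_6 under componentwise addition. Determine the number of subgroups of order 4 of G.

|G| = 36 and 4 | 36, so subgroups of order 4 are possible by Lagrange.
The subgroups of order 4 are: {(0,0), (0,3), (3,0), (3,3)}.
So G has 1 subgroup of order 4.

1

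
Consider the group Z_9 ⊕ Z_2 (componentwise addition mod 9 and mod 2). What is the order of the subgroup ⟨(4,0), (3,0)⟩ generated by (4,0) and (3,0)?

9

|⟨(4,0)⟩| = 9 and |⟨(3,0)⟩| = 3, so |H| is a multiple of lcm(9, 3) = 9 and divides |G| = 18.
Closing under the operation: H = {(0,0), (1,0), (2,0), (3,0), (4,0), (5,0), (6,0), (7,0), (8,0)}, so |H| = 9.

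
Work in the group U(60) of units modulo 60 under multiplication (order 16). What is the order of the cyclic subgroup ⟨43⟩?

Compute successive powers of 43 mod 60: 43, 49, 7, 1; 43^4 ≡ 1 (mod 60).
So |⟨43⟩| = 4.

4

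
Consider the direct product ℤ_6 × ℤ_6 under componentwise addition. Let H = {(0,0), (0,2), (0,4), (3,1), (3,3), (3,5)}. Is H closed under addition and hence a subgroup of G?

Yes

|H| = 6 divides |G| = 36, consistent with Lagrange.
H contains the identity, every element's inverse is in H, and H is closed under +: it is a subgroup.
In fact H = ⟨(3,1)⟩.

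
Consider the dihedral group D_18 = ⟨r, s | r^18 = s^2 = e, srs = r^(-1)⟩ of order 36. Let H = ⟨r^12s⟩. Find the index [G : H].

|⟨r^12s⟩| = 2 and |G| = 36.
By Lagrange, [G : H] = |G|/|H| = 36/2 = 18.

18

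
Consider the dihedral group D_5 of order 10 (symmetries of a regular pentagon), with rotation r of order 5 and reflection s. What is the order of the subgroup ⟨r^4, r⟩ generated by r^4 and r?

5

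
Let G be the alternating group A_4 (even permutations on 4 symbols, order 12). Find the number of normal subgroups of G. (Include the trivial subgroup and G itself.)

G has 10 subgroups. Checking conjugation-invariance by order — order 1: 1/1 normal; order 2: 0/3 normal; order 3: 0/4 normal; order 4: 1/1 normal; order 12: 1/1 normal.
Total normal subgroups: 3.

3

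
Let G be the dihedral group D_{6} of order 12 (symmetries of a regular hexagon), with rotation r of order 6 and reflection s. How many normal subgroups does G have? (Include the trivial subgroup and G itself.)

7

G has 16 subgroups. Checking conjugation-invariance by order — order 1: 1/1 normal; order 2: 1/7 normal; order 3: 1/1 normal; order 4: 0/3 normal; order 6: 3/3 normal; order 12: 1/1 normal.
Total normal subgroups: 7.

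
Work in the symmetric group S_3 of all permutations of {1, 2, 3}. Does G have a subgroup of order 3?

3 | 6. A subgroup of order 3 is {e, (1 2 3), (1 3 2)}.

Yes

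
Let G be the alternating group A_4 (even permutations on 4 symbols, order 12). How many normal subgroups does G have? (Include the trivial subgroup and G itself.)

G has 10 subgroups. Checking conjugation-invariance by order — order 1: 1/1 normal; order 2: 0/3 normal; order 3: 0/4 normal; order 4: 1/1 normal; order 12: 1/1 normal.
Total normal subgroups: 3.

3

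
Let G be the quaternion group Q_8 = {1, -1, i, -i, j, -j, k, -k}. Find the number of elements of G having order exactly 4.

The elements of order 4 are: i, -i, j, -j, k, -k.
That's 6.

6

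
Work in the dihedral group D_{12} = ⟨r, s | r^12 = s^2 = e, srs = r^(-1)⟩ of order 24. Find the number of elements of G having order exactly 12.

The elements of order 12 are: r, r^5, r^7, r^11.
That's 4.

4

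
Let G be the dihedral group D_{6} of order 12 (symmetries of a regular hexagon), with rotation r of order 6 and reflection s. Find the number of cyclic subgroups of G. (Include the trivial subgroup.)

Group the elements of G by the cyclic subgroup they generate; each cyclic subgroup of order d accounts for φ(d) elements.
Cyclic subgroups by order — order 1: 1; order 2: 7; order 3: 1; order 6: 1.
Total: 10.

10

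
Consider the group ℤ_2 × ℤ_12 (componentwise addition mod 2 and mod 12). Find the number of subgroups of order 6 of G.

3

|G| = 24 and 6 | 24, so subgroups of order 6 are possible by Lagrange.
The subgroups of order 6 are: {(0,0), (0,2), (0,4), (0,6), (0,8), (0,10)}; {(0,0), (0,4), (0,8), (1,0), (1,4), (1,8)}; {(0,0), (0,4), (0,8), (1,2), (1,6), (1,10)}.
So G has 3 subgroups of order 6.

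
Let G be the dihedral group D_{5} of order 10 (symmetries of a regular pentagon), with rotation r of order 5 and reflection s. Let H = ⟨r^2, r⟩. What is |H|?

5

|⟨r^2⟩| = 5 and |⟨r⟩| = 5, so |H| is a multiple of lcm(5, 5) = 5 and divides |G| = 10.
Closing under the operation: H = {e, r, r^2, r^3, r^4}, so |H| = 5.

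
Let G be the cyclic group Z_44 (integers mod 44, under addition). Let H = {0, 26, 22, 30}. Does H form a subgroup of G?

26 ∈ H but its inverse 18 ∉ H, so H is not a subgroup.

No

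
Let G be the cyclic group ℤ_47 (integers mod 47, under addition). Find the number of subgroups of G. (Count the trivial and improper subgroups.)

2

Subgroups of the cyclic group ℤ_47 correspond bijectively to divisors of 47.
Divisors of 47: 1, 47.
So ℤ_47 has 2 subgroups.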